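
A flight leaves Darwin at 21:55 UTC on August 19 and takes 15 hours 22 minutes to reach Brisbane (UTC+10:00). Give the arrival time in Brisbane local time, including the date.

Departure is given in UTC: 21:55 on Aug 19.
Add 15 hours and 22 minutes → 13:17 UTC (Aug 20).
Brisbane is UTC+10:00: 13:17 + 10:00 = 23:17 on Aug 20.

23:17 on Aug 20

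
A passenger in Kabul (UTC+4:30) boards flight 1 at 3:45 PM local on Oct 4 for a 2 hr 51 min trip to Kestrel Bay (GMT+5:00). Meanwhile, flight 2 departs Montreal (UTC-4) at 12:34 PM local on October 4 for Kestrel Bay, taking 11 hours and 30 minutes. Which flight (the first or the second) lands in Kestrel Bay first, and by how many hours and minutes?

the first, by 13 hours 58 minutes

Flight 1 in UTC: 3:45 PM − 4:30 = 11:15 AM on Oct 4.
+2 hours 51 minutes → arrive 2:06 PM UTC on Oct 4.
Flight 2 in UTC: 12:34 PM + 4:00 = 4:34 PM on Oct 4.
+11 hours and 30 minutes → arrive 4:04 AM UTC on Oct 5.
Flight 1 lands earlier by 13 hours 58 minutes.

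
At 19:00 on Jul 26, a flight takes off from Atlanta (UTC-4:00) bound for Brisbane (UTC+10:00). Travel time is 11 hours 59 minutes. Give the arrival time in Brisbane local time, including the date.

20:59 on July 27

Brisbane is 14:00 ahead of Atlanta.
After 11 hours and 59 minutes it is 06:59 (Jul 27) in Atlanta.
Shift by the zone difference: 06:59 + 14:00 = 20:59 on Jul 27 in Brisbane.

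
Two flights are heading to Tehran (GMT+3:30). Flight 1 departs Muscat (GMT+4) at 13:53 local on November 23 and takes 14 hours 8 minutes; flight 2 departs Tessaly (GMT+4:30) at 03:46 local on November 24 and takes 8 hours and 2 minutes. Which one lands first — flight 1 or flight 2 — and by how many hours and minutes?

Flight 1 in UTC: 13:53 − 4:00 = 09:53 on Nov 23.
+14 hours and 8 minutes → arrive 00:01 UTC on Nov 24.
Flight 2 in UTC: 03:46 − 4:30 = 23:16 on Nov 23.
+8 hours 2 minutes → arrive 07:18 UTC on Nov 24.
Flight 1 lands earlier by 7 hours 17 minutes.

the first, by 7 hours 17 minutes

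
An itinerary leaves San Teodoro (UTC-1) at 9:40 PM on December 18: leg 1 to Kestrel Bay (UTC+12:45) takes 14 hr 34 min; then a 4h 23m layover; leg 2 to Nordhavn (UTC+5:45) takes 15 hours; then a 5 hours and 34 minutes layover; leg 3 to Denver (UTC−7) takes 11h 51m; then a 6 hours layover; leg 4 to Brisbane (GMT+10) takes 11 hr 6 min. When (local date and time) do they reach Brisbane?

5:08 AM on December 22

Convert departure to UTC: 9:40 PM + 1:00 = 10:40 PM UTC on Dec 18.
Add 14 hours and 34 minutes leg 1 → 1:14 PM UTC (Dec 19).
Add 4 hours 23 minutes layover in Kestrel Bay → 5:37 PM UTC.
Add 15 hours leg 2 → 8:37 AM UTC (Dec 20).
Add 5 hours and 34 minutes layover in Nordhavn → 2:11 PM UTC.
Add 11 hours 51 minutes leg 3 → 2:02 AM UTC (Dec 21).
Add 6 hours layover in Denver → 8:02 AM UTC.
Add 11 hours 6 minutes leg 4 → 7:08 PM UTC.
Brisbane is UTC+10:00, so local arrival = 7:08 PM + 10:00 = 5:08 AM on Dec 22.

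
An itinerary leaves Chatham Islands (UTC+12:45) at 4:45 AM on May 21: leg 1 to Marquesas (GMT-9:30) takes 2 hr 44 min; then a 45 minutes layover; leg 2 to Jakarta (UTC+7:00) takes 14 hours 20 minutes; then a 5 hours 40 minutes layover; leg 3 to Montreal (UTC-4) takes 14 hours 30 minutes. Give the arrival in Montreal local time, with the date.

1:59 AM on May 22

Convert departure to UTC: 4:45 AM − 12:45 = 4:00 PM UTC on May 20.
Add 2 hours 44 minutes leg 1 → 6:44 PM UTC.
Add 45 minutes layover in Marquesas → 7:29 PM UTC.
Add 14 hours 20 minutes leg 2 → 9:49 AM UTC (May 21).
Add 5 hours 40 minutes layover in Jakarta → 3:29 PM UTC.
Add 14 hours and 30 minutes leg 3 → 5:59 AM UTC (May 22).
Montreal is UTC−4:00, so local arrival = 5:59 AM − 4:00 = 1:59 AM on May 22.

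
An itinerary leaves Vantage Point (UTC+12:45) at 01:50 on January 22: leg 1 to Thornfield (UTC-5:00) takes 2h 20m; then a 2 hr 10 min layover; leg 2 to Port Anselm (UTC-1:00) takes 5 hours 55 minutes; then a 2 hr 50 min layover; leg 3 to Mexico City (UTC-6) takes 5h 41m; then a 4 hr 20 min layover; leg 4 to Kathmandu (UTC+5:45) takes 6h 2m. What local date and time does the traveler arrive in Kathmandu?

00:08 on January 23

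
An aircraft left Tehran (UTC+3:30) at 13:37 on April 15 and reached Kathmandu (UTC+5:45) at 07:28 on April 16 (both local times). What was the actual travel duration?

Departure in UTC: 13:37 − 3:30 = 10:07 on Apr 15.
Arrival in UTC: 07:28 − 5:45 = 01:43 on Apr 16.
Elapsed = 01:43 − 10:07 (+1 day) = 15 hours 36 minutes.

15 hours 36 minutes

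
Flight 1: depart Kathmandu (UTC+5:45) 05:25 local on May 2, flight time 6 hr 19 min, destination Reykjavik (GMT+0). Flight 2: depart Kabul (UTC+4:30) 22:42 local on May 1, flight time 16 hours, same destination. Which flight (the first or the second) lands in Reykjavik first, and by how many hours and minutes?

the first, by 4 hours 13 minutes

Flight 1 in UTC: 05:25 − 5:45 = 23:40 on May 1.
+6 hours and 19 minutes → arrive 05:59 UTC on May 2.
Flight 2 in UTC: 22:42 − 4:30 = 18:12 on May 1.
+16 hours → arrive 10:12 UTC on May 2.
Flight 1 lands earlier by 4 hours 13 minutes.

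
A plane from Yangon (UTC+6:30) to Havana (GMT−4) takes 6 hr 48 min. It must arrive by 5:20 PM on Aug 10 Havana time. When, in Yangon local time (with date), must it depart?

9:02 PM on August 10

Target arrival in UTC: 5:20 PM + 4:00 = 9:20 PM on Aug 10.
Subtract 6 hours 48 minutes → departure 2:32 PM UTC on Aug 10.
Yangon is UTC+6:30: 2:32 PM + 6:30 = 9:02 PM on Aug 10.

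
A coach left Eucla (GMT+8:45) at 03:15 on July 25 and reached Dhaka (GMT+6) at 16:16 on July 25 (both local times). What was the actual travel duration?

Dhaka is 2:45 behind Eucla.
Clock-face elapsed time (ignoring zones) is 13 hours 1 minute.
Actual elapsed = 13 hours 1 minute + 2:45 = 15 hours 46 minutes.

15 hours 46 minutes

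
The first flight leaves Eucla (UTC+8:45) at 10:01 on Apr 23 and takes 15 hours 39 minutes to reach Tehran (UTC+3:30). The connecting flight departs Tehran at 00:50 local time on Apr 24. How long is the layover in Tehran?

Convert departure to UTC: 10:01 − 8:45 = 01:16 UTC on Apr 23.
Add 15 hours and 39 minutes flight time → 16:55 UTC.
Tehran is UTC+3:30, so local arrival = 16:55 + 3:30 = 20:25 on Apr 23.
Layover = 00:50 − 20:25 (+1 day) = 4 hours 25 minutes.

4 hours 25 minutes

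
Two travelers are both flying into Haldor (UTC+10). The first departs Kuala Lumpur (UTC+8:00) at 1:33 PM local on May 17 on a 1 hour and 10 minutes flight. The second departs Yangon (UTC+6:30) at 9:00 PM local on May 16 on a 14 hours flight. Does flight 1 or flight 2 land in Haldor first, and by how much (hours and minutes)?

the second, by 2 hours 13 minutes

Flight 1 in UTC: 1:33 PM − 8:00 = 5:33 AM on May 17.
+1 hour 10 minutes → arrive 6:43 AM UTC on May 17.
Flight 2 in UTC: 9:00 PM − 6:30 = 2:30 PM on May 16.
+14 hours → arrive 4:30 AM UTC on May 17.
Flight 2 lands earlier by 2 hours 13 minutes.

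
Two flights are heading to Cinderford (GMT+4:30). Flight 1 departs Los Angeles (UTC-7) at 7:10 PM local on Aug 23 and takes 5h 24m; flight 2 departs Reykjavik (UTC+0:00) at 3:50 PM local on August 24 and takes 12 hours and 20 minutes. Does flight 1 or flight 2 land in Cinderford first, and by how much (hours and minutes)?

the first, by 20 hours 36 minutes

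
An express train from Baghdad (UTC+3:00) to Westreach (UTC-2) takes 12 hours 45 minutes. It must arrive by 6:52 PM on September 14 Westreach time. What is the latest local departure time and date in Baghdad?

Target arrival in UTC: 6:52 PM + 2:00 = 8:52 PM on Sep 14.
Subtract 12 hours 45 minutes → departure 8:07 AM UTC on Sep 14.
Baghdad is UTC+3:00: 8:07 AM + 3:00 = 11:07 AM on Sep 14.

11:07 AM on September 14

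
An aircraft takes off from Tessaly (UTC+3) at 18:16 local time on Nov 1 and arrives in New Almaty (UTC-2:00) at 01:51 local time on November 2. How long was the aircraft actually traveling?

Departure in UTC: 18:16 − 3:00 = 15:16 on Nov 1.
Arrival in UTC: 01:51 + 2:00 = 03:51 on Nov 2.
Elapsed = 03:51 − 15:16 (+1 day) = 12 hours 35 minutes.

12 hours 35 minutes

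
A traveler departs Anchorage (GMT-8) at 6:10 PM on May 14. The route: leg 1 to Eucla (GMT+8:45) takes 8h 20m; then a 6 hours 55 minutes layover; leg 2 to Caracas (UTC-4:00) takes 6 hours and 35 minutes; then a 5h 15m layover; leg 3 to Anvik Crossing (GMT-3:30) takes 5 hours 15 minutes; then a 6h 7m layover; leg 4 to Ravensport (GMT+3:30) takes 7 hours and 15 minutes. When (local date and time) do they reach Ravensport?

Convert departure to UTC: 6:10 PM + 8:00 = 2:10 AM UTC on May 15.
Add 8 hours and 20 minutes leg 1 → 10:30 AM UTC.
Add 6 hours 55 minutes layover in Eucla → 5:25 PM UTC.
Add 6 hours 35 minutes leg 2 → 12:00 AM UTC (May 16).
Add 5 hours 15 minutes layover in Caracas → 5:15 AM UTC.
Add 5 hours and 15 minutes leg 3 → 10:30 AM UTC.
Add 6 hours 7 minutes layover in Anvik Crossing → 4:37 PM UTC.
Add 7 hours 15 minutes leg 4 → 11:52 PM UTC.
Ravensport is UTC+3:30, so local arrival = 11:52 PM + 3:30 = 3:22 AM on May 17.

3:22 AM on May 17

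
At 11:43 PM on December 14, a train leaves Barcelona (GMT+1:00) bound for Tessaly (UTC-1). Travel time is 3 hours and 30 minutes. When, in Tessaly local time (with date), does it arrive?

Convert departure to UTC: 11:43 PM − 1:00 = 10:43 PM UTC on Dec 14.
Add 3 hours 30 minutes travel time → 2:13 AM UTC (Dec 15).
Tessaly is UTC−1:00, so local arrival = 2:13 AM − 1:00 = 1:13 AM on Dec 15.

1:13 AM on Dec 15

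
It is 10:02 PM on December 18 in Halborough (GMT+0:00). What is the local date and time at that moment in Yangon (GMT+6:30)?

Halborough is UTC+0 so that is 10:02 PM UTC.
Yangon is UTC+6:30: 10:02 PM + 6:30 = 4:32 AM on Dec 19.

4:32 AM on December 19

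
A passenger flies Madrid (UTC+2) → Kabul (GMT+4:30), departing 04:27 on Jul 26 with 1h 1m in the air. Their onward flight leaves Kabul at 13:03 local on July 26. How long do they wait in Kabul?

5 hours 5 minutes

Convert departure to UTC: 04:27 − 2:00 = 02:27 UTC on Jul 26.
Add 1 hour 1 minute flight time → 03:28 UTC.
Kabul is UTC+4:30, so local arrival = 03:28 + 4:30 = 07:58 on Jul 26.
Layover = 13:03 − 07:58 = 5 hours 5 minutes.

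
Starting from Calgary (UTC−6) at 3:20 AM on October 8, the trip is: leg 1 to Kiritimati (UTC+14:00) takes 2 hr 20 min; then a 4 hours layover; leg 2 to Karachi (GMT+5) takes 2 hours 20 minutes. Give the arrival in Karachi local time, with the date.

11:00 PM on October 8

Convert departure to UTC: 3:20 AM + 6:00 = 9:20 AM UTC on Oct 8.
Add 2 hours and 20 minutes leg 1 → 11:40 AM UTC.
Add 4 hours layover in Kiritimati → 3:40 PM UTC.
Add 2 hours 20 minutes leg 2 → 6:00 PM UTC.
Karachi is UTC+5:00, so local arrival = 6:00 PM + 5:00 = 11:00 PM on Oct 8.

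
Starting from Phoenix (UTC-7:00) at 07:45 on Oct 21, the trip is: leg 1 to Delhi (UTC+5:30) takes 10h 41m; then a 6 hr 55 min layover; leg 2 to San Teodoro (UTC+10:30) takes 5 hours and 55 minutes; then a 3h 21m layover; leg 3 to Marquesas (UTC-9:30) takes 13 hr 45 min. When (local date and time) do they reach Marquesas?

21:52 on October 22

Convert departure to UTC: 07:45 + 7:00 = 14:45 UTC on Oct 21.
Add 10 hours and 41 minutes leg 1 → 01:26 UTC (Oct 22).
Add 6 hours 55 minutes layover in Delhi → 08:21 UTC.
Add 5 hours 55 minutes leg 2 → 14:16 UTC.
Add 3 hours 21 minutes layover in San Teodoro → 17:37 UTC.
Add 13 hours 45 minutes leg 3 → 07:22 UTC (Oct 23).
Marquesas is UTC−9:30, so local arrival = 07:22 − 9:30 = 21:52 on Oct 22.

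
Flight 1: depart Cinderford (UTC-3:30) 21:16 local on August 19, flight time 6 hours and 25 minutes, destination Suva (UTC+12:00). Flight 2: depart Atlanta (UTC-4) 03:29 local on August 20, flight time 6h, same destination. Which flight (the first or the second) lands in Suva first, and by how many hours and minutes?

Flight 1 in UTC: 21:16 + 3:30 = 00:46 on Aug 20.
+6 hours 25 minutes → arrive 07:11 UTC on Aug 20.
Flight 2 in UTC: 03:29 + 4:00 = 07:29 on Aug 20.
+6 hours → arrive 13:29 UTC on Aug 20.
Flight 1 lands earlier by 6 hours 18 minutes.

the first, by 6 hours 18 minutes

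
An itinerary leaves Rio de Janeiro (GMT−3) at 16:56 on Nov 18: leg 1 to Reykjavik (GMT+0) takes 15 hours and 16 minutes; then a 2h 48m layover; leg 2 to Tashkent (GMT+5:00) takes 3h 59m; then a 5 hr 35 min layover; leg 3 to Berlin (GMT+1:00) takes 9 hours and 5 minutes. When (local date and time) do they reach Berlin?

Convert departure to UTC: 16:56 + 3:00 = 19:56 UTC on Nov 18.
Add 15 hours 16 minutes leg 1 → 11:12 UTC (Nov 19).
Add 2 hours 48 minutes layover in Reykjavik → 14:00 UTC.
Add 3 hours 59 minutes leg 2 → 17:59 UTC.
Add 5 hours and 35 minutes layover in Tashkent → 23:34 UTC.
Add 9 hours and 5 minutes leg 3 → 08:39 UTC (Nov 20).
Berlin is UTC+1:00, so local arrival = 08:39 + 1:00 = 09:39 on Nov 20.

09:39 on November 20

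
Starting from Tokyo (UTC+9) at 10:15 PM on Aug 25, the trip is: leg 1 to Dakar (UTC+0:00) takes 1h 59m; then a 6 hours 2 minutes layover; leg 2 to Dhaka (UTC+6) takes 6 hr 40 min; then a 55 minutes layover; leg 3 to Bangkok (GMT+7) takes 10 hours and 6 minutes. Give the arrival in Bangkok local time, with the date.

Convert departure to UTC: 10:15 PM − 9:00 = 1:15 PM UTC on Aug 25.
Add 1 hour 59 minutes leg 1 → 3:14 PM UTC.
Add 6 hours and 2 minutes layover in Dakar → 9:16 PM UTC.
Add 6 hours and 40 minutes leg 2 → 3:56 AM UTC (Aug 26).
Add 55 minutes layover in Dhaka → 4:51 AM UTC.
Add 10 hours 6 minutes leg 3 → 2:57 PM UTC.
Bangkok is UTC+7:00, so local arrival = 2:57 PM + 7:00 = 9:57 PM on Aug 26.

9:57 PM on Aug 26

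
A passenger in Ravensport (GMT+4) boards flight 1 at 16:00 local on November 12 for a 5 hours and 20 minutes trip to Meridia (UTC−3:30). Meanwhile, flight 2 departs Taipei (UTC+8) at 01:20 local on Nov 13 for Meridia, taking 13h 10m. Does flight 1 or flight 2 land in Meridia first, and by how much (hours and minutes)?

the first, by 13 hours 10 minutes

Flight 1 in UTC: 16:00 − 4:00 = 12:00 on Nov 12.
+5 hours 20 minutes → arrive 17:20 UTC on Nov 12.
Flight 2 in UTC: 01:20 − 8:00 = 17:20 on Nov 12.
+13 hours and 10 minutes → arrive 06:30 UTC on Nov 13.
Flight 1 lands earlier by 13 hours 10 minutes.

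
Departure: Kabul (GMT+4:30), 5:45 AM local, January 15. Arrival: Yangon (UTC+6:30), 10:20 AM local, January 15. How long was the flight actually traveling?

2 hours 35 minutes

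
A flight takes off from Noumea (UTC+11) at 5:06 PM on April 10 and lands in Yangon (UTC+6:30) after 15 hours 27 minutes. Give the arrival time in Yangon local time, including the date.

Convert departure to UTC: 5:06 PM − 11:00 = 6:06 AM UTC on Apr 10.
Add 15 hours and 27 minutes travel time → 9:33 PM UTC.
Yangon is UTC+6:30, so local arrival = 9:33 PM + 6:30 = 4:03 AM on Apr 11.

4:03 AM on Apr 11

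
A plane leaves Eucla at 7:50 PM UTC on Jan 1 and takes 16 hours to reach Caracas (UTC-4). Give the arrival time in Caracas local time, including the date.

7:50 AM on January 2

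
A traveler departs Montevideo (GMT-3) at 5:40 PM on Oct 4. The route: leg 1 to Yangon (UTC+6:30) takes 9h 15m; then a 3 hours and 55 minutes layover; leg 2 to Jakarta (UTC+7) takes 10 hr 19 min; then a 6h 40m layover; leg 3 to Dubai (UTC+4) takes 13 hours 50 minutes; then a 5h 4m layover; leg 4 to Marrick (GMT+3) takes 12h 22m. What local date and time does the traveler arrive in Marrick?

1:05 PM on October 7

Convert departure to UTC: 5:40 PM + 3:00 = 8:40 PM UTC on Oct 4.
Add 9 hours 15 minutes leg 1 → 5:55 AM UTC (Oct 5).
Add 3 hours 55 minutes layover in Yangon → 9:50 AM UTC.
Add 10 hours and 19 minutes leg 2 → 8:09 PM UTC.
Add 6 hours and 40 minutes layover in Jakarta → 2:49 AM UTC (Oct 6).
Add 13 hours 50 minutes leg 3 → 4:39 PM UTC.
Add 5 hours 4 minutes layover in Dubai → 9:43 PM UTC.
Add 12 hours and 22 minutes leg 4 → 10:05 AM UTC (Oct 7).
Marrick is UTC+3:00, so local arrival = 10:05 AM + 3:00 = 1:05 PM on Oct 7.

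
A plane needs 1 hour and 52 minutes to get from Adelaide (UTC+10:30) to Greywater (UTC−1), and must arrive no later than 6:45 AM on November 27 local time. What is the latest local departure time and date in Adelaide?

Target arrival in UTC: 6:45 AM + 1:00 = 7:45 AM on Nov 27.
Subtract 1 hour 52 minutes → departure 5:53 AM UTC on Nov 27.
Adelaide is UTC+10:30: 5:53 AM + 10:30 = 4:23 PM on Nov 27.

4:23 PM on November 27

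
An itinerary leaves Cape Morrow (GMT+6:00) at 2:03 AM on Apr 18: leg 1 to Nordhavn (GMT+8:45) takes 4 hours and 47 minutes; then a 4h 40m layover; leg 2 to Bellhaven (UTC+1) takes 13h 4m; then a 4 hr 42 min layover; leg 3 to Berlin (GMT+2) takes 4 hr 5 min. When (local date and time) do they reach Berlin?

Convert departure to UTC: 2:03 AM − 6:00 = 8:03 PM UTC on Apr 17.
Add 4 hours and 47 minutes leg 1 → 12:50 AM UTC (Apr 18).
Add 4 hours and 40 minutes layover in Nordhavn → 5:30 AM UTC.
Add 13 hours 4 minutes leg 2 → 6:34 PM UTC.
Add 4 hours 42 minutes layover in Bellhaven → 11:16 PM UTC.
Add 4 hours 5 minutes leg 3 → 3:21 AM UTC (Apr 19).
Berlin is UTC+2:00, so local arrival = 3:21 AM + 2:00 = 5:21 AM on Apr 19.

5:21 AM on April 19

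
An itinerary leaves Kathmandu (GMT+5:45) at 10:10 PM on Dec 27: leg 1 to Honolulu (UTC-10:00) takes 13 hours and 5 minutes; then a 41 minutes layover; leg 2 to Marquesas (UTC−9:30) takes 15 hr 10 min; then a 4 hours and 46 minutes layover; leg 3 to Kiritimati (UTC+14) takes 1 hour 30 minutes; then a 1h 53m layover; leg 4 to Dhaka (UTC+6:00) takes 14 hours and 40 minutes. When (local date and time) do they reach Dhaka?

Convert departure to UTC: 10:10 PM − 5:45 = 4:25 PM UTC on Dec 27.
Add 13 hours 5 minutes leg 1 → 5:30 AM UTC (Dec 28).
Add 41 minutes layover in Honolulu → 6:11 AM UTC.
Add 15 hours and 10 minutes leg 2 → 9:21 PM UTC.
Add 4 hours and 46 minutes layover in Marquesas → 2:07 AM UTC (Dec 29).
Add 1 hour and 30 minutes leg 3 → 3:37 AM UTC.
Add 1 hour and 53 minutes layover in Kiritimati → 5:30 AM UTC.
Add 14 hours 40 minutes leg 4 → 8:10 PM UTC.
Dhaka is UTC+6:00, so local arrival = 8:10 PM + 6:00 = 2:10 AM on Dec 30.

2:10 AM on December 30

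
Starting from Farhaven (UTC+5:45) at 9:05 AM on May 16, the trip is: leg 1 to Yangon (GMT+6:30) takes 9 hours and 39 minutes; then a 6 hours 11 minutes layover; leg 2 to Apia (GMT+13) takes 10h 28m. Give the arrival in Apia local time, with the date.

Convert departure to UTC: 9:05 AM − 5:45 = 3:20 AM UTC on May 16.
Add 9 hours 39 minutes leg 1 → 12:59 PM UTC.
Add 6 hours and 11 minutes layover in Yangon → 7:10 PM UTC.
Add 10 hours and 28 minutes leg 2 → 5:38 AM UTC (May 17).
Apia is UTC+13:00, so local arrival = 5:38 AM + 13:00 = 6:38 PM on May 17.

6:38 PM on May 17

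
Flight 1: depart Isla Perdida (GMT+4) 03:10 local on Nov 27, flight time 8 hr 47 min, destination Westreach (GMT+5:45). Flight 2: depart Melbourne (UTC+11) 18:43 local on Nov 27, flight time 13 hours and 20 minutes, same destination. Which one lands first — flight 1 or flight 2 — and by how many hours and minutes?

the first, by 13 hours 6 minutes

Flight 1 in UTC: 03:10 − 4:00 = 23:10 on Nov 26.
+8 hours and 47 minutes → arrive 07:57 UTC on Nov 27.
Flight 2 in UTC: 18:43 − 11:00 = 07:43 on Nov 27.
+13 hours and 20 minutes → arrive 21:03 UTC on Nov 27.
Flight 1 lands earlier by 13 hours 6 minutes.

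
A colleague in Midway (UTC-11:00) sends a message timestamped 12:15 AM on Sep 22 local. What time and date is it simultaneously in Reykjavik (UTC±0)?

Reykjavik is 11:00 ahead of Midway.
Shift by the zone difference: 12:15 AM + 11:00 = 11:15 AM on Sep 22 in Reykjavik.

11:15 AM on September 22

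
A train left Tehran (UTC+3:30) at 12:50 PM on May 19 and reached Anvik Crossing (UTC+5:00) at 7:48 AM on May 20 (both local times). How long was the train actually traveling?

17 hours 28 minutes

Anvik Crossing is 1:30 ahead of Tehran.
Clock-face elapsed time (ignoring zones) is 18 hours 58 minutes.
Actual elapsed = 18 hours 58 minutes − 1:30 = 17 hours 28 minutes.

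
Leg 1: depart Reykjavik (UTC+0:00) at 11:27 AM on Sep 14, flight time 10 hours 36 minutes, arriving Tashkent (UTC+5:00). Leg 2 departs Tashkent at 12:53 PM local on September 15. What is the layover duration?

Reykjavik is at UTC+0, so departure is already 11:27 AM UTC on Sep 14.
Add 10 hours 36 minutes flight time → 10:03 PM UTC.
Tashkent is UTC+5:00, so local arrival = 10:03 PM + 5:00 = 3:03 AM on Sep 15.
Layover = 12:53 PM − 3:03 AM = 9 hours 50 minutes.

9 hours 50 minutes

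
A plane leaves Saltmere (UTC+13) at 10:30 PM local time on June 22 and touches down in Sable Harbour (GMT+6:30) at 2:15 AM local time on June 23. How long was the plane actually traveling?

10 hours 15 minutes

Departure in UTC: 10:30 PM − 13:00 = 9:30 AM on Jun 22.
Arrival in UTC: 2:15 AM − 6:30 = 7:45 PM on Jun 22.
Elapsed = 7:45 PM − 9:30 AM = 10 hours 15 minutes.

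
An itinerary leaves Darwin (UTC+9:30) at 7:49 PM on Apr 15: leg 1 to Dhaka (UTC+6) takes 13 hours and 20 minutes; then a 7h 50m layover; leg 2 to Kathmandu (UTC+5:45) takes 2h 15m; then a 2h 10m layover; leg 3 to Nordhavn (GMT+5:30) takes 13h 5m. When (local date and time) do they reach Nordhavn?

6:29 AM on Apr 17

Convert departure to UTC: 7:49 PM − 9:30 = 10:19 AM UTC on Apr 15.
Add 13 hours and 20 minutes leg 1 → 11:39 PM UTC.
Add 7 hours and 50 minutes layover in Dhaka → 7:29 AM UTC (Apr 16).
Add 2 hours and 15 minutes leg 2 → 9:44 AM UTC.
Add 2 hours 10 minutes layover in Kathmandu → 11:54 AM UTC.
Add 13 hours 5 minutes leg 3 → 12:59 AM UTC (Apr 17).
Nordhavn is UTC+5:30, so local arrival = 12:59 AM + 5:30 = 6:29 AM on Apr 17.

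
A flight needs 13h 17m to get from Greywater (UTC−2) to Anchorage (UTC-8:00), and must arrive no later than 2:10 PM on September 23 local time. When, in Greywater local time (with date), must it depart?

6:53 AM on September 23

Target arrival in UTC: 2:10 PM + 8:00 = 10:10 PM on Sep 23.
Subtract 13 hours 17 minutes → departure 8:53 AM UTC on Sep 23.
Greywater is UTC−2:00: 8:53 AM − 2:00 = 6:53 AM on Sep 23.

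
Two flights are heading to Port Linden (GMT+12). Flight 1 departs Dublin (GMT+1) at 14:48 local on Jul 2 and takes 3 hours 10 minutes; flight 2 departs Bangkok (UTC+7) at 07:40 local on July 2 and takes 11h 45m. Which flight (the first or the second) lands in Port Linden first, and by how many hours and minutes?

the second, by 4 hours 33 minutes

Flight 1 in UTC: 14:48 − 1:00 = 13:48 on Jul 2.
+3 hours and 10 minutes → arrive 16:58 UTC on Jul 2.
Flight 2 in UTC: 07:40 − 7:00 = 00:40 on Jul 2.
+11 hours 45 minutes → arrive 12:25 UTC on Jul 2.
Flight 2 lands earlier by 4 hours 33 minutes.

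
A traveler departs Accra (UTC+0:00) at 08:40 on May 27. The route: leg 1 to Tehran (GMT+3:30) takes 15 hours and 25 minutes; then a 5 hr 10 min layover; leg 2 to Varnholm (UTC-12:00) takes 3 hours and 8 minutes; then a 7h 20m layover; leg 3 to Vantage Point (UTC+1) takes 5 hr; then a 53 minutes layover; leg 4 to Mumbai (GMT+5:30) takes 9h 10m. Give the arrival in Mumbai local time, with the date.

12:16 on May 29

Accra is at UTC+0, so departure is already 08:40 UTC on May 27.
Add 15 hours 25 minutes leg 1 → 00:05 UTC (May 28).
Add 5 hours 10 minutes layover in Tehran → 05:15 UTC.
Add 3 hours 8 minutes leg 2 → 08:23 UTC.
Add 7 hours and 20 minutes layover in Varnholm → 15:43 UTC.
Add 5 hours leg 3 → 20:43 UTC.
Add 53 minutes layover in Vantage Point → 21:36 UTC.
Add 9 hours and 10 minutes leg 4 → 06:46 UTC (May 29).
Mumbai is UTC+5:30, so local arrival = 06:46 + 5:30 = 12:16 on May 29.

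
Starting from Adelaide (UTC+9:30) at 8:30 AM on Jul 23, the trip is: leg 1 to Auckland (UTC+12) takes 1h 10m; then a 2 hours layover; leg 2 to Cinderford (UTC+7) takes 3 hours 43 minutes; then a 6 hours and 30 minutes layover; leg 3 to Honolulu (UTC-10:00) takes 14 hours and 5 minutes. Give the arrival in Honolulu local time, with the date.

Convert departure to UTC: 8:30 AM − 9:30 = 11:00 PM UTC on Jul 22.
Add 1 hour 10 minutes leg 1 → 12:10 AM UTC (Jul 23).
Add 2 hours layover in Auckland → 2:10 AM UTC.
Add 3 hours 43 minutes leg 2 → 5:53 AM UTC.
Add 6 hours 30 minutes layover in Cinderford → 12:23 PM UTC.
Add 14 hours 5 minutes leg 3 → 2:28 AM UTC (Jul 24).
Honolulu is UTC−10:00, so local arrival = 2:28 AM − 10:00 = 4:28 PM on Jul 23.

4:28 PM on July 23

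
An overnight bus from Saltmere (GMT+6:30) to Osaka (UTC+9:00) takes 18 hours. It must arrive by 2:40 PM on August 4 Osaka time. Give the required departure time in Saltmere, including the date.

Target arrival in UTC: 2:40 PM − 9:00 = 5:40 AM on Aug 4.
Subtract 18 hours → departure 11:40 AM UTC on Aug 3.
Saltmere is UTC+6:30: 11:40 AM + 6:30 = 6:10 PM on Aug 3.

6:10 PM on Aug 3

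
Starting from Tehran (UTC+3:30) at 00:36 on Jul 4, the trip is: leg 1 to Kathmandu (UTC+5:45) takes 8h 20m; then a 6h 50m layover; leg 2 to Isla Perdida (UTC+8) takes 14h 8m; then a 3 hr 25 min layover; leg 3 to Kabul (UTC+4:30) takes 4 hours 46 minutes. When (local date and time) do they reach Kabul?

15:05 on July 5

Convert departure to UTC: 00:36 − 3:30 = 21:06 UTC on Jul 3.
Add 8 hours 20 minutes leg 1 → 05:26 UTC (Jul 4).
Add 6 hours and 50 minutes layover in Kathmandu → 12:16 UTC.
Add 14 hours and 8 minutes leg 2 → 02:24 UTC (Jul 5).
Add 3 hours and 25 minutes layover in Isla Perdida → 05:49 UTC.
Add 4 hours 46 minutes leg 3 → 10:35 UTC.
Kabul is UTC+4:30, so local arrival = 10:35 + 4:30 = 15:05 on Jul 5.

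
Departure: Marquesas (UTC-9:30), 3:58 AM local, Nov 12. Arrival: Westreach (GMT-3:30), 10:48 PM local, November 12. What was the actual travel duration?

Departure in UTC: 3:58 AM + 9:30 = 1:28 PM on Nov 12.
Arrival in UTC: 10:48 PM + 3:30 = 2:18 AM on Nov 13.
Elapsed = 2:18 AM − 1:28 PM (+1 day) = 12 hours 50 minutes.

12 hours 50 minutes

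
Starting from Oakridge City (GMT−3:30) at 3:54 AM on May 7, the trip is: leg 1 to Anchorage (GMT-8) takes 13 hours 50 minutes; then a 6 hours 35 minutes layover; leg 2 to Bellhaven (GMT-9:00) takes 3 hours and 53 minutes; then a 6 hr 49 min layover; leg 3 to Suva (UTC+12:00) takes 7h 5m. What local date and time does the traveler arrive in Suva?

9:36 AM on May 9

Convert departure to UTC: 3:54 AM + 3:30 = 7:24 AM UTC on May 7.
Add 13 hours 50 minutes leg 1 → 9:14 PM UTC.
Add 6 hours and 35 minutes layover in Anchorage → 3:49 AM UTC (May 8).
Add 3 hours 53 minutes leg 2 → 7:42 AM UTC.
Add 6 hours and 49 minutes layover in Bellhaven → 2:31 PM UTC.
Add 7 hours and 5 minutes leg 3 → 9:36 PM UTC.
Suva is UTC+12:00, so local arrival = 9:36 PM + 12:00 = 9:36 AM on May 9.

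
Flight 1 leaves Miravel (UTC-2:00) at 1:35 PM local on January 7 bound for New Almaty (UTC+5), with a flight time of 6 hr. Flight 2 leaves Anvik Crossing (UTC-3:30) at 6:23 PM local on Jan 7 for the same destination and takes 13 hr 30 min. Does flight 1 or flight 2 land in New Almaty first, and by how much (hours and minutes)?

Flight 1 in UTC: 1:35 PM + 2:00 = 3:35 PM on Jan 7.
+6 hours → arrive 9:35 PM UTC on Jan 7.
Flight 2 in UTC: 6:23 PM + 3:30 = 9:53 PM on Jan 7.
+13 hours and 30 minutes → arrive 11:23 AM UTC on Jan 8.
Flight 1 lands earlier by 13 hours 48 minutes.

the first, by 13 hours 48 minutes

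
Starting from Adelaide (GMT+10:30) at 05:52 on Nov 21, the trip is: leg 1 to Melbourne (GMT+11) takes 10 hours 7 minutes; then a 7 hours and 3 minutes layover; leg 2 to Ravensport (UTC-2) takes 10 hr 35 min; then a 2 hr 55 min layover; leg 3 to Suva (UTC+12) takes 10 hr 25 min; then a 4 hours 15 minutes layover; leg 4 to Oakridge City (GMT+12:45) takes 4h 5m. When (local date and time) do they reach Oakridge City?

Convert departure to UTC: 05:52 − 10:30 = 19:22 UTC on Nov 20.
Add 10 hours 7 minutes leg 1 → 05:29 UTC (Nov 21).
Add 7 hours and 3 minutes layover in Melbourne → 12:32 UTC.
Add 10 hours and 35 minutes leg 2 → 23:07 UTC.
Add 2 hours 55 minutes layover in Ravensport → 02:02 UTC (Nov 22).
Add 10 hours 25 minutes leg 3 → 12:27 UTC.
Add 4 hours 15 minutes layover in Suva → 16:42 UTC.
Add 4 hours and 5 minutes leg 4 → 20:47 UTC.
Oakridge City is UTC+12:45, so local arrival = 20:47 + 12:45 = 09:32 on Nov 23.

09:32 on November 23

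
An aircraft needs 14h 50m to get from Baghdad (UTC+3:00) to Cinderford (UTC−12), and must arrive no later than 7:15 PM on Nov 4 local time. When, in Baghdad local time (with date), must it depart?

Target arrival in UTC: 7:15 PM + 12:00 = 7:15 AM on Nov 5.
Subtract 14 hours and 50 minutes → departure 4:25 PM UTC on Nov 4.
Baghdad is UTC+3:00: 4:25 PM + 3:00 = 7:25 PM on Nov 4.

7:25 PM on Nov 4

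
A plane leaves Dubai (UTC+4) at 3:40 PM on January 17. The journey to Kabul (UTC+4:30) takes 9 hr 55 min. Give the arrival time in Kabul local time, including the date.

2:05 AM on January 18

Convert departure to UTC: 3:40 PM − 4:00 = 11:40 AM UTC on Jan 17.
Add 9 hours and 55 minutes travel time → 9:35 PM UTC.
Kabul is UTC+4:30, so local arrival = 9:35 PM + 4:30 = 2:05 AM on Jan 18.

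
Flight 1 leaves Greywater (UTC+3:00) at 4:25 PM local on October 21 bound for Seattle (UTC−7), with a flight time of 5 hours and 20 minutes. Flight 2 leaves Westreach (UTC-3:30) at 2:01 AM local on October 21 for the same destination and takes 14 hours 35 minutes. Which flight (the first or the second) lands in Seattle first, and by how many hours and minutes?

the first, by 1 hour 21 minutes

Flight 1 in UTC: 4:25 PM − 3:00 = 1:25 PM on Oct 21.
+5 hours and 20 minutes → arrive 6:45 PM UTC on Oct 21.
Flight 2 in UTC: 2:01 AM + 3:30 = 5:31 AM on Oct 21.
+14 hours 35 minutes → arrive 8:06 PM UTC on Oct 21.
Flight 1 lands earlier by 1 hour 21 minutes.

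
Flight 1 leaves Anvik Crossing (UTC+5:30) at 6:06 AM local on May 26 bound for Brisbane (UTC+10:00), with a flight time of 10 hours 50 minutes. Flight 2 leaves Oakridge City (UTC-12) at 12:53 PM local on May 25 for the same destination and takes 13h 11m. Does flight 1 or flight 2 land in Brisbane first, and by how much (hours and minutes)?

Flight 1 in UTC: 6:06 AM − 5:30 = 12:36 AM on May 26.
+10 hours 50 minutes → arrive 11:26 AM UTC on May 26.
Flight 2 in UTC: 12:53 PM + 12:00 = 12:53 AM on May 26.
+13 hours and 11 minutes → arrive 2:04 PM UTC on May 26.
Flight 1 lands earlier by 2 hours 38 minutes.

the first, by 2 hours 38 minutes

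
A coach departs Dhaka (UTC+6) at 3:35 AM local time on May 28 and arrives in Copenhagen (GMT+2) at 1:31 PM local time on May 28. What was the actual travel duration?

Departure in UTC: 3:35 AM − 6:00 = 9:35 PM on May 27.
Arrival in UTC: 1:31 PM − 2:00 = 11:31 AM on May 28.
Elapsed = 11:31 AM − 9:35 PM (+1 day) = 13 hours 56 minutes.

13 hours 56 minutes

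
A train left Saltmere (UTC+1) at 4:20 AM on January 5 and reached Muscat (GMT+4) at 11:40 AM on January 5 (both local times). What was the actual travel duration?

Departure in UTC: 4:20 AM − 1:00 = 3:20 AM on Jan 5.
Arrival in UTC: 11:40 AM − 4:00 = 7:40 AM on Jan 5.
Elapsed = 7:40 AM − 3:20 AM = 4 hours 20 minutes.

4 hours 20 minutes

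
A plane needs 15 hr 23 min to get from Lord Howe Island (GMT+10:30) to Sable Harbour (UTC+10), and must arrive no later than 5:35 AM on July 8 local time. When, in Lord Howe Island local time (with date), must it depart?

Target arrival in UTC: 5:35 AM − 10:00 = 7:35 PM on Jul 7.
Subtract 15 hours and 23 minutes → departure 4:12 AM UTC on Jul 7.
Lord Howe Island is UTC+10:30: 4:12 AM + 10:30 = 2:42 PM on Jul 7.

2:42 PM on Jul 7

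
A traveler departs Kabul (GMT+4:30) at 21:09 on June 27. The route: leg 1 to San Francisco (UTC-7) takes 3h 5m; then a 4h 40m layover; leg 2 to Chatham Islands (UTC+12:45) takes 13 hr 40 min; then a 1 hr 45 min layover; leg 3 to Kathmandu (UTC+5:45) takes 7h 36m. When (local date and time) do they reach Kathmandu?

05:10 on Jun 29

Convert departure to UTC: 21:09 − 4:30 = 16:39 UTC on Jun 27.
Add 3 hours 5 minutes leg 1 → 19:44 UTC.
Add 4 hours 40 minutes layover in San Francisco → 00:24 UTC (Jun 28).
Add 13 hours 40 minutes leg 2 → 14:04 UTC.
Add 1 hour 45 minutes layover in Chatham Islands → 15:49 UTC.
Add 7 hours and 36 minutes leg 3 → 23:25 UTC.
Kathmandu is UTC+5:45, so local arrival = 23:25 + 5:45 = 05:10 on Jun 29.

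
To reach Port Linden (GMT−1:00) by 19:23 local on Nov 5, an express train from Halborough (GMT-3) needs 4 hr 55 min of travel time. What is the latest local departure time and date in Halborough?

Target arrival in UTC: 19:23 + 1:00 = 20:23 on Nov 5.
Subtract 4 hours 55 minutes → departure 15:28 UTC on Nov 5.
Halborough is UTC−3:00: 15:28 − 3:00 = 12:28 on Nov 5.

12:28 on November 5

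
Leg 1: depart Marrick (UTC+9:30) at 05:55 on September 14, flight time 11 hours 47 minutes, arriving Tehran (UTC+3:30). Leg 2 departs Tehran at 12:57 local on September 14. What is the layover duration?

1 hour 15 minutes

Convert departure to UTC: 05:55 − 9:30 = 20:25 UTC on Sep 13.
Add 11 hours and 47 minutes flight time → 08:12 UTC (Sep 14).
Tehran is UTC+3:30, so local arrival = 08:12 + 3:30 = 11:42 on Sep 14.
Layover = 12:57 − 11:42 = 1 hour 15 minutes.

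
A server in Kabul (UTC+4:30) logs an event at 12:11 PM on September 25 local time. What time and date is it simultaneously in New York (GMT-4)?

3:41 AM on September 25

In UTC: 12:11 PM − 4:30 = 7:41 AM on Sep 25.
New York is UTC−4:00: 7:41 AM − 4:00 = 3:41 AM on Sep 25.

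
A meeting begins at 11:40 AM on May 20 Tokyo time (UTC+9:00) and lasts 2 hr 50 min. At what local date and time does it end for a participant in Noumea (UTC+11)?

4:30 PM on May 20

Convert start to UTC: 11:40 AM − 9:00 = 2:40 AM UTC on May 20.
Add 2 hours and 50 minutes duration → 5:30 AM UTC.
Noumea is UTC+11:00, so local end time = 5:30 AM + 11:00 = 4:30 PM on May 20.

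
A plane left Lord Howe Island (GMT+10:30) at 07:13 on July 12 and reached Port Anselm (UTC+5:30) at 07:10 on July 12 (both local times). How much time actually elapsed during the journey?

Departure in UTC: 07:13 − 10:30 = 20:43 on Jul 11.
Arrival in UTC: 07:10 − 5:30 = 01:40 on Jul 12.
Elapsed = 01:40 − 20:43 (+1 day) = 4 hours 57 minutes.

4 hours 57 minutes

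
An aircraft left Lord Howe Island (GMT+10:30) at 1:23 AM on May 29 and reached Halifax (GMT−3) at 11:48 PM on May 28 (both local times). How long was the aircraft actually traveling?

Departure in UTC: 1:23 AM − 10:30 = 2:53 PM on May 28.
Arrival in UTC: 11:48 PM + 3:00 = 2:48 AM on May 29.
Elapsed = 2:48 AM − 2:53 PM (+1 day) = 11 hours 55 minutes.

11 hours 55 minutes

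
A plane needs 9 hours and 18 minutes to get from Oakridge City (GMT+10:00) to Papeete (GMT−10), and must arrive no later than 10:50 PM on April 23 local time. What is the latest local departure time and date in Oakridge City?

9:32 AM on Apr 24

Target arrival in UTC: 10:50 PM + 10:00 = 8:50 AM on Apr 24.
Subtract 9 hours 18 minutes → departure 11:32 PM UTC on Apr 23.
Oakridge City is UTC+10:00: 11:32 PM + 10:00 = 9:32 AM on Apr 24.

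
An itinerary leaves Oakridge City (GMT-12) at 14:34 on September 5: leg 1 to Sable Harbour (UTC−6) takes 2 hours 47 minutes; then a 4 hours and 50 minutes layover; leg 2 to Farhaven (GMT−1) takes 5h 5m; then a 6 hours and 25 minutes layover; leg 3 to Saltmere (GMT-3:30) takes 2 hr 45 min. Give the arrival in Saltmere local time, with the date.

Convert departure to UTC: 14:34 + 12:00 = 02:34 UTC on Sep 6.
Add 2 hours 47 minutes leg 1 → 05:21 UTC.
Add 4 hours 50 minutes layover in Sable Harbour → 10:11 UTC.
Add 5 hours 5 minutes leg 2 → 15:16 UTC.
Add 6 hours 25 minutes layover in Farhaven → 21:41 UTC.
Add 2 hours 45 minutes leg 3 → 00:26 UTC (Sep 7).
Saltmere is UTC−3:30, so local arrival = 00:26 − 3:30 = 20:56 on Sep 6.

20:56 on Sep 6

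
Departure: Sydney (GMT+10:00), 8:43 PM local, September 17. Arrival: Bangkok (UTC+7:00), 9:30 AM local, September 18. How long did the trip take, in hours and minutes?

Departure in UTC: 8:43 PM − 10:00 = 10:43 AM on Sep 17.
Arrival in UTC: 9:30 AM − 7:00 = 2:30 AM on Sep 18.
Elapsed = 2:30 AM − 10:43 AM (+1 day) = 15 hours 47 minutes.

15 hours 47 minutes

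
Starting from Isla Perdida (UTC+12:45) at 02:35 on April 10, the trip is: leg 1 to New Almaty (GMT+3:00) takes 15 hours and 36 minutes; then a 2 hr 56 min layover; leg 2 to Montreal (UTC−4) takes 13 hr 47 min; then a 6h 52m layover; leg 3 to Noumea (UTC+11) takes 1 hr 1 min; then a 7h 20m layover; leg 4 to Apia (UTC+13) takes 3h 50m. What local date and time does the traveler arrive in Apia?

Convert departure to UTC: 02:35 − 12:45 = 13:50 UTC on Apr 9.
Add 15 hours 36 minutes leg 1 → 05:26 UTC (Apr 10).
Add 2 hours and 56 minutes layover in New Almaty → 08:22 UTC.
Add 13 hours 47 minutes leg 2 → 22:09 UTC.
Add 6 hours 52 minutes layover in Montreal → 05:01 UTC (Apr 11).
Add 1 hour and 1 minute leg 3 → 06:02 UTC.
Add 7 hours 20 minutes layover in Noumea → 13:22 UTC.
Add 3 hours 50 minutes leg 4 → 17:12 UTC.
Apia is UTC+13:00, so local arrival = 17:12 + 13:00 = 06:12 on Apr 12.

06:12 on Apr 12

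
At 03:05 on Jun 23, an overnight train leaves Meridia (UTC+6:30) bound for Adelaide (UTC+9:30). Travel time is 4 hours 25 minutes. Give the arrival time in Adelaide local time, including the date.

10:30 on June 23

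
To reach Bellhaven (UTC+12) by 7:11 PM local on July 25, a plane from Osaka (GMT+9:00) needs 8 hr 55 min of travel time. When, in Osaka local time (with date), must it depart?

Target arrival in UTC: 7:11 PM − 12:00 = 7:11 AM on Jul 25.
Subtract 8 hours 55 minutes → departure 10:16 PM UTC on Jul 24.
Osaka is UTC+9:00: 10:16 PM + 9:00 = 7:16 AM on Jul 25.

7:16 AM on July 25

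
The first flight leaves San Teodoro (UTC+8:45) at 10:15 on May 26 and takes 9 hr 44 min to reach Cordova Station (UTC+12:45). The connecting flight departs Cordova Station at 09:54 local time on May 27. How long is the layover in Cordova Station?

Convert departure to UTC: 10:15 − 8:45 = 01:30 UTC on May 26.
Add 9 hours 44 minutes flight time → 11:14 UTC.
Cordova Station is UTC+12:45, so local arrival = 11:14 + 12:45 = 23:59 on May 26.
Layover = 09:54 − 23:59 (+1 day) = 9 hours 55 minutes.

9 hours 55 minutes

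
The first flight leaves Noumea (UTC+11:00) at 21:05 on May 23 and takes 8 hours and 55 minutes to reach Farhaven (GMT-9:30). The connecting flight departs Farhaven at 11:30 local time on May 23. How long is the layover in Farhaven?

Convert departure to UTC: 21:05 − 11:00 = 10:05 UTC on May 23.
Add 8 hours 55 minutes flight time → 19:00 UTC.
Farhaven is UTC−9:30, so local arrival = 19:00 − 9:30 = 09:30 on May 23.
Layover = 11:30 − 09:30 = 2 hours.

2 hours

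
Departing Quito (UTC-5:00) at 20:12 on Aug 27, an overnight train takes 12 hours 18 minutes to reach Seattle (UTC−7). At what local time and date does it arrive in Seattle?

Seattle is 2:00 behind Quito.
After 12 hours 18 minutes it is 08:30 (Aug 28) in Quito.
Shift by the zone difference: 08:30 − 2:00 = 06:30 on Aug 28 in Seattle.

06:30 on August 28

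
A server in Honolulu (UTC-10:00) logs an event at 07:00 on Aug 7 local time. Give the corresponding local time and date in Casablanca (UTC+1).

18:00 on August 7

In UTC: 07:00 + 10:00 = 17:00 on Aug 7.
Casablanca is UTC+1:00: 17:00 + 1:00 = 18:00 on Aug 7.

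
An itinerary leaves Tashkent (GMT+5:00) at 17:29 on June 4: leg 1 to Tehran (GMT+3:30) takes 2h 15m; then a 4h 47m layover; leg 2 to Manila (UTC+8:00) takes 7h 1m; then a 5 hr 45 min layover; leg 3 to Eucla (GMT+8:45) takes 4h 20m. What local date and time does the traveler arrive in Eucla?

21:22 on June 5

Convert departure to UTC: 17:29 − 5:00 = 12:29 UTC on Jun 4.
Add 2 hours 15 minutes leg 1 → 14:44 UTC.
Add 4 hours 47 minutes layover in Tehran → 19:31 UTC.
Add 7 hours 1 minute leg 2 → 02:32 UTC (Jun 5).
Add 5 hours and 45 minutes layover in Manila → 08:17 UTC.
Add 4 hours and 20 minutes leg 3 → 12:37 UTC.
Eucla is UTC+8:45, so local arrival = 12:37 + 8:45 = 21:22 on Jun 5.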